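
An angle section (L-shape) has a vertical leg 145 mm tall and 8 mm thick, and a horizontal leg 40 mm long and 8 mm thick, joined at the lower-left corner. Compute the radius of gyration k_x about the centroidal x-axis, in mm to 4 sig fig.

k_x ≈ 46.17 mm

Treat the section as a set of non-overlapping primitives; coordinates are from the bounding-box lower-left.
Vertical leg: 8 × 145, A = 1 160 mm², y = 72.5 mm, Ī = 2 032 417 mm⁴.
Horizontal leg (remainder): 32 × 8, A = 256 mm², y = 4 mm, Ī = 1365.33 mm⁴.
Centroid: ȳ = ΣA·y / ΣA = 60.1158 mm.
Transfer each piece to the centroidal x-axis using Ī + A·d² with d = y − 60.1158:
  vertical leg: d = 12.3842 mm → contributes +2 210 323 mm⁴
  horizontal leg (remainder): d = -56.1158 mm → contributes +807 506 mm⁴
Total I = 3 017 829 mm⁴.
Radius of gyration: k = √(I/A) = √(3 017 829 / 1 416) = 46.1653 mm.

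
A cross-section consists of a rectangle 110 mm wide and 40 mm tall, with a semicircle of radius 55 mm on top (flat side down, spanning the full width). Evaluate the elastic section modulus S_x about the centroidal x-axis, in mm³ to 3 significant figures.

S_x ≈ 1.12 × 10⁵ mm³

Treat the section as a set of non-overlapping primitives; coordinates are from the bounding-box lower-left.
Rectangular body: 110 × 40, A = 4 400 mm², y = 20 mm, Ī = 586 667 mm⁴.
Semicircular cap: semicircle r = 55, A = 4751.7 mm², y = 63.343 mm, Ī = 1 004 345 mm⁴.
Centroid: ȳ = ΣA·y / ΣA = 42.504 mm.
Transfer each piece to the centroidal x-axis using Ī + A·d² with d = y − 42.504:
  rectangular body: d = -22.504 mm → contributes +2 814 978 mm⁴
  semicircular cap: d = 20.839 mm → contributes +3 067 745 mm⁴
Total I = 5 882 723 mm⁴.
Extreme fibre distance c = 52.496 mm; S = I/c = 112 061 mm³.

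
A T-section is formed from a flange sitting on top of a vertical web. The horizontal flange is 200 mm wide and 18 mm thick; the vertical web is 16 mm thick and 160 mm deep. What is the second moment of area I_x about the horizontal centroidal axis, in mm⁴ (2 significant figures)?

I_x ≈ 1.7 × 10⁷ mm⁴

Treat the section as a set of non-overlapping primitives; coordinates are from the bounding-box lower-left.
Flange: 200 × 18, A = 3 600 mm², y = 169 mm, Ī = 97 200 mm⁴.
Web: 16 × 160, A = 2 560 mm², y = 80 mm, Ī = 5 461 333 mm⁴.
Centroid: ȳ = ΣA·y / ΣA = 132 mm.
Transfer each piece to the horizontal centroidal axis using Ī + A·d² with d = y − 132:
  flange: d = 36.99 mm → contributes +5 022 141 mm⁴
  web: d = -52.01 mm → contributes +12 387 031 mm⁴
Total I = 17 409 172 mm⁴.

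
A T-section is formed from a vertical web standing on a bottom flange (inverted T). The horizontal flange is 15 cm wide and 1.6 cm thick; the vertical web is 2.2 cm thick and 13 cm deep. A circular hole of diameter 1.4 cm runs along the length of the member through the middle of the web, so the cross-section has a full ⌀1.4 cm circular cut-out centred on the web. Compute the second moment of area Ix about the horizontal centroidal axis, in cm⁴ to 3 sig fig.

Decompose the section into non-overlapping parts with the origin at the bottom-left of its bounding rectangle.
Flange: 15 × 1.6, A = 24 cm², y = 0.8 cm, Ī = 5.12 cm⁴.
Web: 2.2 × 13, A = 28.6 cm², y = 8.1 cm, Ī = 402.78 cm⁴.
Hole (subtracted): ⌀1.4, A = 1.5394 cm², y = 8.1 cm, Ī = 0.18857 cm⁴.
Centroid: ȳ = ΣA·y / ΣA = 4.6688 cm.
Transfer each piece to the horizontal centroidal axis using Ī + A·d² with d = y − 4.6688:
  flange: d = -3.8688 cm → contributes +364.34 cm⁴
  web: d = 3.4312 cm → contributes +739.5 cm⁴
  hole: d = 3.4312 cm → contributes −18.312 cm⁴
Total I = 1085.5 cm⁴.

Ix ≈ 1090 cm⁴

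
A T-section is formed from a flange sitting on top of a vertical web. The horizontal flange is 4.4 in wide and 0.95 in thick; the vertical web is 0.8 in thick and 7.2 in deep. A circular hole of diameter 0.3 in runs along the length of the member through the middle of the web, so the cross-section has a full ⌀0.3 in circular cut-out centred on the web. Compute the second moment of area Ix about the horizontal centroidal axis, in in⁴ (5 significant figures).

Treat the section as a set of non-overlapping primitives; coordinates are from the bounding-box lower-left.
Flange: 4.4 × 0.95, A = 4.18 in², y = 7.675 in, Ī = 0.3143708 in⁴.
Web: 0.8 × 7.2, A = 5.76 in², y = 3.6 in, Ī = 24.8832 in⁴.
Hole (subtracted): ⌀0.3, A = 0.07068583 in², y = 3.6 in, Ī = 0.0003976078 in⁴.
Centroid: ȳ = ΣA·y / ΣA = 5.325905 in.
Transfer each piece to the horizontal centroidal axis using Ī + A·d² with d = y − 5.325905:
  flange: d = 2.349095 in → contributes +23.38064 in⁴
  web: d = -1.725905 in → contributes +42.04079 in⁴
  hole: d = -1.725905 in → contributes −0.2109529 in⁴
Total I = 65.21048 in⁴.

Ix ≈ 65.210 in⁴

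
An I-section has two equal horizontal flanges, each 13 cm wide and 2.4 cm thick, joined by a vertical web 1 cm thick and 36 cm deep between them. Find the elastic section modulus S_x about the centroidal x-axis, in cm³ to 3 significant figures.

S_x ≈ 1320 cm³

Break the section into simple shapes (no overlaps), measuring from the bottom-left corner of the bounding box.
Bottom flange: 13 × 2.4, A = 31.2 cm², y = 1.2 cm, Ī = 14.976 cm⁴.
Web: 1 × 36, A = 36 cm², y = 20.4 cm, Ī = 3 888 cm⁴.
Top flange: 13 × 2.4, A = 31.2 cm², y = 39.6 cm, Ī = 14.976 cm⁴.
By symmetry the centroid is at mid-height, ȳ = 20.4 cm.
Transfer each piece to the centroidal x-axis using Ī + A·d² with d = y − 20.4:
  bottom flange: d = -19.2 cm → contributes +11 517 cm⁴
  web: d = 0 cm → contributes +3 888 cm⁴
  top flange: d = 19.2 cm → contributes +11 517 cm⁴
Total I = 26 921 cm⁴.
Extreme fibre distance c = 20.4 cm; S = I/c = 1319.7 cm³.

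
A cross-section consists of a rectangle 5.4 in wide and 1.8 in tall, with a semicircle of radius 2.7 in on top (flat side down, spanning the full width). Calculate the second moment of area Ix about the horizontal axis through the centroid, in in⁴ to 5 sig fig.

Break the section into simple shapes (no overlaps), measuring from the bottom-left corner of the bounding box.
Rectangular body: 5.4 × 1.8, A = 9.72 in², y = 0.9 in, Ī = 2.6244 in⁴.
Semicircular cap: semicircle r = 2.7, A = 11.45111 in², y = 2.945916 in, Ī = 5.832935 in⁴.
Centroid: ȳ = ΣA·y / ΣA = 2.006602 in.
Transfer each piece to the horizontal axis through the centroid using Ī + A·d² with d = y − 2.006602:
  rectangular body: d = -1.106602 in → contributes +14.52721 in⁴
  semicircular cap: d = 0.9393132 in → contributes +15.93635 in⁴
Total I = 30.46356 in⁴.

Ix ≈ 30.464 in⁴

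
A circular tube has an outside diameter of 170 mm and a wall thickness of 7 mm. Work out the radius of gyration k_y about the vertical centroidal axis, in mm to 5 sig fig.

k_y ≈ 57.682 mm

Treat the section as a set of non-overlapping primitives; coordinates are from the bounding-box lower-left.
Outer circle: ⌀170, A = 22698.01 mm², x = 85 mm, Ī = 40 998 275 mm⁴.
Bore (subtracted): ⌀156, A = 19113.45 mm², x = 85 mm, Ī = 29 071 557 mm⁴.
By symmetry the centroid is at mid-width, x̄ = 85 mm.
All pieces are centred on the vertical centroidal axis, so I = ΣĪ (holes subtracted) = 11 926 718 mm⁴.
Radius of gyration: k = √(I/A) = √(11 926 718 / 3584.557) = 57.68232 mm.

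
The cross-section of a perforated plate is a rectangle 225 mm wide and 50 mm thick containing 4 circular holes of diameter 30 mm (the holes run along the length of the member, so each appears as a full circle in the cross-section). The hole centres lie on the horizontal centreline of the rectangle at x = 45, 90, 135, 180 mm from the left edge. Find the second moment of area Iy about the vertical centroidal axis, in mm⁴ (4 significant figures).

Iy ≈ 4.014 × 10⁷ mm⁴

Treat the section as a set of non-overlapping primitives; coordinates are from the bounding-box lower-left.
Plate: 225 × 50, A = 11 250 mm², x = 112.5 mm, Ī = 47 460 938 mm⁴.
Hole 1 (subtracted): ⌀30, A = 706.858 mm², x = 45 mm, Ī = 39760.8 mm⁴.
Hole 2 (subtracted): ⌀30, A = 706.858 mm², x = 90 mm, Ī = 39760.8 mm⁴.
Hole 3 (subtracted): ⌀30, A = 706.858 mm², x = 135 mm, Ī = 39760.8 mm⁴.
Hole 4 (subtracted): ⌀30, A = 706.858 mm², x = 180 mm, Ī = 39760.8 mm⁴.
By symmetry the centroid is at mid-width, x̄ = 112.5 mm.
Transfer each piece to the vertical centroidal axis using Ī + A·d² with d = x − 112.5:
  plate: d = 0 mm → contributes +47 460 938 mm⁴
  hole 1: d = -67.5 mm → contributes −3 260 384 mm⁴
  hole 2: d = -22.5 mm → contributes −397 608 mm⁴
  hole 3: d = 22.5 mm → contributes −397 608 mm⁴
  hole 4: d = 67.5 mm → contributes −3 260 384 mm⁴
Total I = 40 144 954 mm⁴.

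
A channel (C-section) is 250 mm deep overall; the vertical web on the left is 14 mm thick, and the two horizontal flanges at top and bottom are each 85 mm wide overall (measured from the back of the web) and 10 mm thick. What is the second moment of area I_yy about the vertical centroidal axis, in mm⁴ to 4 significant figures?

Treat the section as a set of non-overlapping primitives; coordinates are from the bounding-box lower-left.
Web: 14 × 250, A = 3 500 mm², x = 7 mm, Ī = 57166.7 mm⁴.
Top flange (beyond web): 71 × 10, A = 710 mm², x = 49.5 mm, Ī = 298 259 mm⁴.
Bottom flange (beyond web): 71 × 10, A = 710 mm², x = 49.5 mm, Ī = 298 259 mm⁴.
Centroid: x̄ = ΣA·x / ΣA = 19.2663 mm.
Transfer each piece to the vertical centroidal axis using Ī + A·d² with d = x − 19.2663:
  web: d = -12.2663 mm → contributes +583 781 mm⁴
  top flange (beyond web): d = 30.2337 mm → contributes +947 255 mm⁴
  bottom flange (beyond web): d = 30.2337 mm → contributes +947 255 mm⁴
Total I = 2 478 291 mm⁴.

I_yy ≈ 2.478 × 10⁶ mm⁴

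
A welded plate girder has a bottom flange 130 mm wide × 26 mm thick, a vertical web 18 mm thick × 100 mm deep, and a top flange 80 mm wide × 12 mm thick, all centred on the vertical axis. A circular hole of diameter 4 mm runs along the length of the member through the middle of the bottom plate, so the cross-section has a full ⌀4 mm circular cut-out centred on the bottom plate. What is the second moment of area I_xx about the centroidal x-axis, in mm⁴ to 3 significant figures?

Decompose the section into non-overlapping parts with the origin at the bottom-left of its bounding rectangle.
Bottom plate: 130 × 26, A = 3 380 mm², y = 13 mm, Ī = 190 407 mm⁴.
Web plate: 18 × 100, A = 1 800 mm², y = 76 mm, Ī = 1 500 000 mm⁴.
Top plate: 80 × 12, A = 960 mm², y = 132 mm, Ī = 11 520 mm⁴.
Hole (subtracted): ⌀4, A = 12.566 mm², y = 13 mm, Ī = 12.566 mm⁴.
Centroid: ȳ = ΣA·y / ΣA = 50.151 mm.
Transfer each piece to the centroidal x-axis using Ī + A·d² with d = y − 50.151:
  bottom plate: d = -37.151 mm → contributes +4 855 460 mm⁴
  web plate: d = 25.849 mm → contributes +2 702 712 mm⁴
  top plate: d = 81.849 mm → contributes +6 442 816 mm⁴
  hole: d = -37.151 mm → contributes −17 357 mm⁴
Total I = 13 983 631 mm⁴.

I_xx ≈ 1.40 × 10⁷ mm⁴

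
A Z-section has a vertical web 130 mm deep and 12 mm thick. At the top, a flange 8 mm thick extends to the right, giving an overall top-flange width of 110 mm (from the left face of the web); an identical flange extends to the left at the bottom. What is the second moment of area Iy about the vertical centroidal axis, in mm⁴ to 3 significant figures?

Iy ≈ 6.02 × 10⁶ mm⁴

Break the section into simple shapes (no overlaps), measuring from the bottom-left corner of the bounding box.
Web: 12 × 130, A = 1 560 mm², x = 104 mm, Ī = 18 720 mm⁴.
Top flange (beyond web): 98 × 8, A = 784 mm², x = 159 mm, Ī = 627 461 mm⁴.
Bottom flange (beyond web): 98 × 8, A = 784 mm², x = 49 mm, Ī = 627 461 mm⁴.
Centroid: x̄ = ΣA·x / ΣA = 104 mm.
Transfer each piece to the vertical centroidal axis using Ī + A·d² with d = x − 104:
  web: d = 0 mm → contributes +18 720 mm⁴
  top flange (beyond web): d = 55 mm → contributes +2 999 061 mm⁴
  bottom flange (beyond web): d = -55 mm → contributes +2 999 061 mm⁴
Total I = 6 016 843 mm⁴.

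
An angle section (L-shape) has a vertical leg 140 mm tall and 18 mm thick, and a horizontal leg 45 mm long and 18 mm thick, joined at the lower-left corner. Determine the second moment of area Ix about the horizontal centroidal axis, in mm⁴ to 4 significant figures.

Split into non-overlapping primitives; take the origin at the lower-left of the bounding box.
Vertical leg: 18 × 140, A = 2 520 mm², y = 70 mm, Ī = 4 116 000 mm⁴.
Horizontal leg (remainder): 27 × 18, A = 486 mm², y = 9 mm, Ī = 13 122 mm⁴.
Centroid: ȳ = ΣA·y / ΣA = 60.1377 mm.
Transfer each piece to the horizontal centroidal axis using Ī + A·d² with d = y − 60.1377:
  vertical leg: d = 9.86228 mm → contributes +4 361 106 mm⁴
  horizontal leg (remainder): d = -51.1377 mm → contributes +1 284 044 mm⁴
Total I = 5 645 151 mm⁴.

Ix ≈ 5.645 × 10⁶ mm⁴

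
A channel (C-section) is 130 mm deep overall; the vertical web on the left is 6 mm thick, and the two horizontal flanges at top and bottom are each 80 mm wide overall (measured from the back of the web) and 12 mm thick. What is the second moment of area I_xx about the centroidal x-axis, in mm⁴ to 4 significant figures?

Treat the section as a set of non-overlapping primitives; coordinates are from the bounding-box lower-left.
Web: 6 × 130, A = 780 mm², y = 65 mm, Ī = 1 098 500 mm⁴.
Top flange (beyond web): 74 × 12, A = 888 mm², y = 124 mm, Ī = 10 656 mm⁴.
Bottom flange (beyond web): 74 × 12, A = 888 mm², y = 6 mm, Ī = 10 656 mm⁴.
By symmetry the centroid is at mid-height, ȳ = 65 mm.
Transfer each piece to the centroidal x-axis using Ī + A·d² with d = y − 65:
  web: d = 0 mm → contributes +1 098 500 mm⁴
  top flange (beyond web): d = 59 mm → contributes +3 101 784 mm⁴
  bottom flange (beyond web): d = -59 mm → contributes +3 101 784 mm⁴
Total I = 7 302 068 mm⁴.

I_xx ≈ 7.302 × 10⁶ mm⁴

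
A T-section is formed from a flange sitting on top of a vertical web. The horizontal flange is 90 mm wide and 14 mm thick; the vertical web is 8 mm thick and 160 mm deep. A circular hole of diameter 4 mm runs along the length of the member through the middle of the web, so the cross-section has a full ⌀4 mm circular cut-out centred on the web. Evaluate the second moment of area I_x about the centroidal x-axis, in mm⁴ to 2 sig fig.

Split into non-overlapping primitives; take the origin at the lower-left of the bounding box.
Flange: 90 × 14, A = 1 260 mm², y = 167 mm, Ī = 20 580 mm⁴.
Web: 8 × 160, A = 1 280 mm², y = 80 mm, Ī = 2 730 667 mm⁴.
Hole (subtracted): ⌀4, A = 12.57 mm², y = 80 mm, Ī = 12.57 mm⁴.
Centroid: ȳ = ΣA·y / ΣA = 123.4 mm.
Transfer each piece to the centroidal x-axis using Ī + A·d² with d = y − 123.4:
  flange: d = 43.63 mm → contributes +2 418 861 mm⁴
  web: d = -43.37 mm → contributes +5 138 520 mm⁴
  hole: d = -43.37 mm → contributes −23 652 mm⁴
Total I = 7 533 729 mm⁴.

I_x ≈ 7.5 × 10⁶ mm⁴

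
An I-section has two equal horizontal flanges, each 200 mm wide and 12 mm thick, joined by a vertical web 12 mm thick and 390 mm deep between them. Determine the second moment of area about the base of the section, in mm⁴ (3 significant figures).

I_base ≈ 6.60 × 10⁸ mm⁴

Split into non-overlapping primitives; take the origin at the lower-left of the bounding box.
Bottom flange: 200 × 12, A = 2 400 mm², y = 6 mm, Ī = 28 800 mm⁴.
Web: 12 × 390, A = 4 680 mm², y = 207 mm, Ī = 59 319 000 mm⁴.
Top flange: 200 × 12, A = 2 400 mm², y = 408 mm, Ī = 28 800 mm⁴.
Transfer each piece to the base of the section using Ī + A·d² with d = y − 0:
  bottom flange: d = 6 mm → contributes +115 200 mm⁴
  web: d = 207 mm → contributes +259 852 320 mm⁴
  top flange: d = 408 mm → contributes +399 542 400 mm⁴
Total I = 659 509 920 mm⁴.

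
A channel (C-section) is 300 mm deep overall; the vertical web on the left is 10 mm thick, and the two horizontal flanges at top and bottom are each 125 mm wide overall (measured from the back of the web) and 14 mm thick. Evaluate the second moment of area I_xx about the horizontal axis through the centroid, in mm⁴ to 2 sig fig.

Break the section into simple shapes (no overlaps), measuring from the bottom-left corner of the bounding box.
Web: 10 × 300, A = 3 000 mm², y = 150 mm, Ī = 22 500 000 mm⁴.
Top flange (beyond web): 115 × 14, A = 1 610 mm², y = 293 mm, Ī = 26 297 mm⁴.
Bottom flange (beyond web): 115 × 14, A = 1 610 mm², y = 7 mm, Ī = 26 297 mm⁴.
By symmetry the centroid is at mid-height, ȳ = 150 mm.
Transfer each piece to the horizontal axis through the centroid using Ī + A·d² with d = y − 150:
  web: d = 0 mm → contributes +22 500 000 mm⁴
  top flange (beyond web): d = 143 mm → contributes +32 949 187 mm⁴
  bottom flange (beyond web): d = -143 mm → contributes +32 949 187 mm⁴
Total I = 88 398 373 mm⁴.

I_xx ≈ 8.8 × 10⁷ mm⁴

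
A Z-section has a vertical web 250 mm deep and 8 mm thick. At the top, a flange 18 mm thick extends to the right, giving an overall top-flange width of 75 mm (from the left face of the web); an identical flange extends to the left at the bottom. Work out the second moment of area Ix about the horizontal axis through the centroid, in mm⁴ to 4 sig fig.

Ix ≈ 4.294 × 10⁷ mm⁴

Break the section into simple shapes (no overlaps), measuring from the bottom-left corner of the bounding box.
Web: 8 × 250, A = 2 000 mm², y = 125 mm, Ī = 10 416 667 mm⁴.
Top flange (beyond web): 67 × 18, A = 1 206 mm², y = 241 mm, Ī = 32 562 mm⁴.
Bottom flange (beyond web): 67 × 18, A = 1 206 mm², y = 9 mm, Ī = 32 562 mm⁴.
Centroid: ȳ = ΣA·y / ΣA = 125 mm.
Transfer each piece to the horizontal axis through the centroid using Ī + A·d² with d = y − 125:
  web: d = 0 mm → contributes +10 416 667 mm⁴
  top flange (beyond web): d = 116 mm → contributes +16 260 498 mm⁴
  bottom flange (beyond web): d = -116 mm → contributes +16 260 498 mm⁴
Total I = 42 937 663 mm⁴.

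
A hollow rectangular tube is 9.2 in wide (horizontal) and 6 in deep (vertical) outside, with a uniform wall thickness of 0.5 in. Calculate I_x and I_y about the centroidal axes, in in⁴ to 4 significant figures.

I_x ≈ 80.18 in⁴, I_y ≈ 159.6 in⁴

Decompose the section into non-overlapping parts with the origin at the bottom-left of its bounding rectangle.
Outer rectangle: 9.2 × 6, A = 55.2 in², y = 3 in, Ī = 165.6 in⁴.
Inner void (subtracted): 8.2 × 5, A = 41 in², y = 3 in, Ī = 85.4167 in⁴.
By symmetry the centroid is at mid-height, ȳ = 3 in.
All pieces are centred on the centroidal x-axis, so I = ΣĪ (holes subtracted) = 80.1833 in⁴.
Repeating about the centroidal y-axis gives I_y = 159.607 in⁴.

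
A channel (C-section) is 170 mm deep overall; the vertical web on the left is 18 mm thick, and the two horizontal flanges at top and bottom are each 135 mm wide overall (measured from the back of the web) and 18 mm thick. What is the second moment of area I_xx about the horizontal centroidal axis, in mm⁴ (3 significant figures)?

Treat the section as a set of non-overlapping primitives; coordinates are from the bounding-box lower-left.
Web: 18 × 170, A = 3 060 mm², y = 85 mm, Ī = 7 369 500 mm⁴.
Top flange (beyond web): 117 × 18, A = 2 106 mm², y = 161 mm, Ī = 56 862 mm⁴.
Bottom flange (beyond web): 117 × 18, A = 2 106 mm², y = 9 mm, Ī = 56 862 mm⁴.
By symmetry the centroid is at mid-height, ȳ = 85 mm.
Transfer each piece to the horizontal centroidal axis using Ī + A·d² with d = y − 85:
  web: d = 0 mm → contributes +7 369 500 mm⁴
  top flange (beyond web): d = 76 mm → contributes +12 221 118 mm⁴
  bottom flange (beyond web): d = -76 mm → contributes +12 221 118 mm⁴
Total I = 31 811 736 mm⁴.

I_xx ≈ 3.18 × 10⁷ mm⁴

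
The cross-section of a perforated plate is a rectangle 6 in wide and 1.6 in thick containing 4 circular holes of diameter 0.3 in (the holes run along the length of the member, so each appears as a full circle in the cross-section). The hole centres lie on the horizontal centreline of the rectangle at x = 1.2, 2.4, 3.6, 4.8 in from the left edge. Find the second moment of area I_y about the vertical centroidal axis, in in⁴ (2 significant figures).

Decompose the section into non-overlapping parts with the origin at the bottom-left of its bounding rectangle.
Plate: 6 × 1.6, A = 9.6 in², x = 3 in, Ī = 28.8 in⁴.
Hole 1 (subtracted): ⌀0.3, A = 0.07069 in², x = 1.2 in, Ī = 0.0003976 in⁴.
Hole 2 (subtracted): ⌀0.3, A = 0.07069 in², x = 2.4 in, Ī = 0.0003976 in⁴.
Hole 3 (subtracted): ⌀0.3, A = 0.07069 in², x = 3.6 in, Ī = 0.0003976 in⁴.
Hole 4 (subtracted): ⌀0.3, A = 0.07069 in², x = 4.8 in, Ī = 0.0003976 in⁴.
By symmetry the centroid is at mid-width, x̄ = 3 in.
Transfer each piece to the vertical centroidal axis using Ī + A·d² with d = x − 3:
  plate: d = 0 in → contributes +28.8 in⁴
  hole 1: d = -1.8 in → contributes −0.2294 in⁴
  hole 2: d = -0.6 in → contributes −0.02584 in⁴
  hole 3: d = 0.6 in → contributes −0.02584 in⁴
  hole 4: d = 1.8 in → contributes −0.2294 in⁴
Total I = 28.29 in⁴.

I_y ≈ 28 in⁴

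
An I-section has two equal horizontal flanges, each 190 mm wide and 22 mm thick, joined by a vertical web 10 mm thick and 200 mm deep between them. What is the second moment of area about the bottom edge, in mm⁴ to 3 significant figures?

Split into non-overlapping primitives; take the origin at the lower-left of the bounding box.
Bottom flange: 190 × 22, A = 4 180 mm², y = 11 mm, Ī = 168 593 mm⁴.
Web: 10 × 200, A = 2 000 mm², y = 122 mm, Ī = 6 666 667 mm⁴.
Top flange: 190 × 22, A = 4 180 mm², y = 233 mm, Ī = 168 593 mm⁴.
Transfer each piece to the base of the section using Ī + A·d² with d = y − 0:
  bottom flange: d = 11 mm → contributes +674 373 mm⁴
  web: d = 122 mm → contributes +36 434 667 mm⁴
  top flange: d = 233 mm → contributes +227 096 613 mm⁴
Total I = 264 205 653 mm⁴.

I_base ≈ 2.64 × 10⁸ mm⁴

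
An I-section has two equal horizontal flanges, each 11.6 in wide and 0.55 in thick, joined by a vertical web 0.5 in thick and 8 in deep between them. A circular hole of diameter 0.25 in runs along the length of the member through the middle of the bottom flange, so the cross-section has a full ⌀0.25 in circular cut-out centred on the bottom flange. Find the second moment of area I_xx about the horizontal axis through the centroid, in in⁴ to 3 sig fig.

I_xx ≈ 254 in⁴

Break the section into simple shapes (no overlaps), measuring from the bottom-left corner of the bounding box.
Bottom flange: 11.6 × 0.55, A = 6.38 in², y = 0.275 in, Ī = 0.16083 in⁴.
Web: 0.5 × 8, A = 4 in², y = 4.55 in, Ī = 21.333 in⁴.
Top flange: 11.6 × 0.55, A = 6.38 in², y = 8.825 in, Ī = 0.16083 in⁴.
Hole (subtracted): ⌀0.25, A = 0.049087 in², y = 0.275 in, Ī = 0.00019175 in⁴.
Centroid: ȳ = ΣA·y / ΣA = 4.5626 in.
Transfer each piece to the horizontal axis through the centroid using Ī + A·d² with d = y − 4.5626:
  bottom flange: d = -4.2876 in → contributes +117.45 in⁴
  web: d = -0.012558 in → contributes +21.334 in⁴
  top flange: d = 4.2624 in → contributes +116.08 in⁴
  hole: d = -4.2876 in → contributes −0.90257 in⁴
Total I = 253.95 in⁴.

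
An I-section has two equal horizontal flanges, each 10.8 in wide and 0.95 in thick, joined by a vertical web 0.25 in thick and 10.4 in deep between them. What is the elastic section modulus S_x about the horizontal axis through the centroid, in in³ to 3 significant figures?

S_x ≈ 112 in³

Split into non-overlapping primitives; take the origin at the lower-left of the bounding box.
Bottom flange: 10.8 × 0.95, A = 10.26 in², y = 0.475 in, Ī = 0.77164 in⁴.
Web: 0.25 × 10.4, A = 2.6 in², y = 6.15 in, Ī = 23.435 in⁴.
Top flange: 10.8 × 0.95, A = 10.26 in², y = 11.825 in, Ī = 0.77164 in⁴.
By symmetry the centroid is at mid-height, ȳ = 6.15 in.
Transfer each piece to the horizontal axis through the centroid using Ī + A·d² with d = y − 6.15:
  bottom flange: d = -5.675 in → contributes +331.2 in⁴
  web: d = 0 in → contributes +23.435 in⁴
  top flange: d = 5.675 in → contributes +331.2 in⁴
Total I = 685.84 in⁴.
Extreme fibre distance c = 6.15 in; S = I/c = 111.52 in³.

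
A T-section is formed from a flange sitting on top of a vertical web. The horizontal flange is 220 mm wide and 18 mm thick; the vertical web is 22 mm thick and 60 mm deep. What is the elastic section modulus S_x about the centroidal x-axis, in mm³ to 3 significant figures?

Treat the section as a set of non-overlapping primitives; coordinates are from the bounding-box lower-left.
Flange: 220 × 18, A = 3 960 mm², y = 69 mm, Ī = 106 920 mm⁴.
Web: 22 × 60, A = 1 320 mm², y = 30 mm, Ī = 396 000 mm⁴.
Centroid: ȳ = ΣA·y / ΣA = 59.25 mm.
Transfer each piece to the centroidal x-axis using Ī + A·d² with d = y − 59.25:
  flange: d = 9.75 mm → contributes +483 368 mm⁴
  web: d = -29.25 mm → contributes +1 525 343 mm⁴
Total I = 2 008 710 mm⁴.
Extreme fibre distance c = 59.25 mm; S = I/c = 33 902 mm³.

S_x ≈ 3.39 × 10⁴ mm³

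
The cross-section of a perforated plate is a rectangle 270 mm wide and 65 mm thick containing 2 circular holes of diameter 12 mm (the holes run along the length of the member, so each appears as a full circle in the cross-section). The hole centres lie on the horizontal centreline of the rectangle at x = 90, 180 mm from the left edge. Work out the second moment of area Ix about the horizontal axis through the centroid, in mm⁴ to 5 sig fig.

Split into non-overlapping primitives; take the origin at the lower-left of the bounding box.
Plate: 270 × 65, A = 17 550 mm², y = 32.5 mm, Ī = 6 179 063 mm⁴.
Hole 1 (subtracted): ⌀12, A = 113.0973 mm², y = 32.5 mm, Ī = 1017.876 mm⁴.
Hole 2 (subtracted): ⌀12, A = 113.0973 mm², y = 32.5 mm, Ī = 1017.876 mm⁴.
By symmetry the centroid is at mid-height, ȳ = 32.5 mm.
All pieces are centred on the horizontal axis through the centroid, so I = ΣĪ (holes subtracted) = 6 177 027 mm⁴.

Ix ≈ 6.1770 × 10⁶ mm⁴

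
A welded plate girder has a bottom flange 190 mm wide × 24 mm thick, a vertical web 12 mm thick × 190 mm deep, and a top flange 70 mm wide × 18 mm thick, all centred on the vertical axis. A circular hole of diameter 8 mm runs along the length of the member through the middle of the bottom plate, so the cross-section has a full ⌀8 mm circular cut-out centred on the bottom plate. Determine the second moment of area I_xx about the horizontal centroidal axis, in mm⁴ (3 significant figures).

Break the section into simple shapes (no overlaps), measuring from the bottom-left corner of the bounding box.
Bottom plate: 190 × 24, A = 4 560 mm², y = 12 mm, Ī = 218 880 mm⁴.
Web plate: 12 × 190, A = 2 280 mm², y = 119 mm, Ī = 6 859 000 mm⁴.
Top plate: 70 × 18, A = 1 260 mm², y = 223 mm, Ī = 34 020 mm⁴.
Hole (subtracted): ⌀8, A = 50.265 mm², y = 12 mm, Ī = 201.06 mm⁴.
Centroid: ȳ = ΣA·y / ΣA = 75.334 mm.
Transfer each piece to the horizontal centroidal axis using Ī + A·d² with d = y − 75.334:
  bottom plate: d = -63.334 mm → contributes +18 509 796 mm⁴
  web plate: d = 43.666 mm → contributes +11 206 367 mm⁴
  top plate: d = 147.67 mm → contributes +27 508 719 mm⁴
  hole: d = -63.334 mm → contributes −201 824 mm⁴
Total I = 57 023 059 mm⁴.

I_xx ≈ 5.70 × 10⁷ mm⁴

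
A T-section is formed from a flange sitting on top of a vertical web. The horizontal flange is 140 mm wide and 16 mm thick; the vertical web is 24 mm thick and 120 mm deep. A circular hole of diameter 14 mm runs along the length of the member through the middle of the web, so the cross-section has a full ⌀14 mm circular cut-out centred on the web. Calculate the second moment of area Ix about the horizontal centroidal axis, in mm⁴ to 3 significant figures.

Break the section into simple shapes (no overlaps), measuring from the bottom-left corner of the bounding box.
Flange: 140 × 16, A = 2 240 mm², y = 128 mm, Ī = 47 787 mm⁴.
Web: 24 × 120, A = 2 880 mm², y = 60 mm, Ī = 3 456 000 mm⁴.
Hole (subtracted): ⌀14, A = 153.94 mm², y = 60 mm, Ī = 1885.7 mm⁴.
Centroid: ȳ = ΣA·y / ΣA = 90.672 mm.
Transfer each piece to the horizontal centroidal axis using Ī + A·d² with d = y − 90.672:
  flange: d = 37.328 mm → contributes +3 168 925 mm⁴
  web: d = -30.672 mm → contributes +6 165 456 mm⁴
  hole: d = -30.672 mm → contributes −146 708 mm⁴
Total I = 9 187 673 mm⁴.

Ix ≈ 9.19 × 10⁶ mm⁴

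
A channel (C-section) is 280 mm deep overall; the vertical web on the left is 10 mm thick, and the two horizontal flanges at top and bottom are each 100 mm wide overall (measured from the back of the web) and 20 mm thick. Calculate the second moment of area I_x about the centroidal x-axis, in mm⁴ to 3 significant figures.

Split into non-overlapping primitives; take the origin at the lower-left of the bounding box.
Web: 10 × 280, A = 2 800 mm², y = 140 mm, Ī = 18 293 333 mm⁴.
Top flange (beyond web): 90 × 20, A = 1 800 mm², y = 270 mm, Ī = 60 000 mm⁴.
Bottom flange (beyond web): 90 × 20, A = 1 800 mm², y = 10 mm, Ī = 60 000 mm⁴.
By symmetry the centroid is at mid-height, ȳ = 140 mm.
Transfer each piece to the centroidal x-axis using Ī + A·d² with d = y − 140:
  web: d = 0 mm → contributes +18 293 333 mm⁴
  top flange (beyond web): d = 130 mm → contributes +30 480 000 mm⁴
  bottom flange (beyond web): d = -130 mm → contributes +30 480 000 mm⁴
Total I = 79 253 333 mm⁴.

I_x ≈ 7.93 × 10⁷ mm⁴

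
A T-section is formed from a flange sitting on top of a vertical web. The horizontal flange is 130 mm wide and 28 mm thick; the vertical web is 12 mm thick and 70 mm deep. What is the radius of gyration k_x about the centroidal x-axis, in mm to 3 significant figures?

k_x ≈ 22.3 mm

Decompose the section into non-overlapping parts with the origin at the bottom-left of its bounding rectangle.
Flange: 130 × 28, A = 3 640 mm², y = 84 mm, Ī = 237 813 mm⁴.
Web: 12 × 70, A = 840 mm², y = 35 mm, Ī = 343 000 mm⁴.
Centroid: ȳ = ΣA·y / ΣA = 74.813 mm.
Transfer each piece to the centroidal x-axis using Ī + A·d² with d = y − 74.813:
  flange: d = 9.1875 mm → contributes +545 066 mm⁴
  web: d = -39.813 mm → contributes +1 674 430 mm⁴
Total I = 2 219 496 mm⁴.
Radius of gyration: k = √(I/A) = √(2 219 496 / 4 480) = 22.258 mm.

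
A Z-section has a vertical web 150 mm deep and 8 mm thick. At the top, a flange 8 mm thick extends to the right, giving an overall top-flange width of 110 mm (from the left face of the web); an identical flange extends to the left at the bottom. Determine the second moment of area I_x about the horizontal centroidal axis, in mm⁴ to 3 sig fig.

I_x ≈ 1.05 × 10⁷ mm⁴

Split into non-overlapping primitives; take the origin at the lower-left of the bounding box.
Web: 8 × 150, A = 1 200 mm², y = 75 mm, Ī = 2 250 000 mm⁴.
Top flange (beyond web): 102 × 8, A = 816 mm², y = 146 mm, Ī = 4 352 mm⁴.
Bottom flange (beyond web): 102 × 8, A = 816 mm², y = 4 mm, Ī = 4 352 mm⁴.
Centroid: ȳ = ΣA·y / ΣA = 75 mm.
Transfer each piece to the horizontal centroidal axis using Ī + A·d² with d = y − 75:
  web: d = 0 mm → contributes +2 250 000 mm⁴
  top flange (beyond web): d = 71 mm → contributes +4 117 808 mm⁴
  bottom flange (beyond web): d = -71 mm → contributes +4 117 808 mm⁴
Total I = 10 485 616 mm⁴.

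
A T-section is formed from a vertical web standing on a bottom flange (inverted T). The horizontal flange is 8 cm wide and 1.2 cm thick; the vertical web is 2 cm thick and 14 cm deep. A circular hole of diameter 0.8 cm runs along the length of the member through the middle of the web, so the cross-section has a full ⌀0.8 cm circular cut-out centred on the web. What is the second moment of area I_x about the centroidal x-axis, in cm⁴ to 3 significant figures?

I_x ≈ 869 cm⁴

Decompose the section into non-overlapping parts with the origin at the bottom-left of its bounding rectangle.
Flange: 8 × 1.2, A = 9.6 cm², y = 0.6 cm, Ī = 1.152 cm⁴.
Web: 2 × 14, A = 28 cm², y = 8.2 cm, Ī = 457.33 cm⁴.
Hole (subtracted): ⌀0.8, A = 0.50265 cm², y = 8.2 cm, Ī = 0.020106 cm⁴.
Centroid: ȳ = ΣA·y / ΣA = 6.2333 cm.
Transfer each piece to the centroidal x-axis using Ī + A·d² with d = y − 6.2333:
  flange: d = -5.6333 cm → contributes +305.8 cm⁴
  web: d = 1.9667 cm → contributes +565.64 cm⁴
  hole: d = 1.9667 cm → contributes −1.9644 cm⁴
Total I = 869.47 cm⁴.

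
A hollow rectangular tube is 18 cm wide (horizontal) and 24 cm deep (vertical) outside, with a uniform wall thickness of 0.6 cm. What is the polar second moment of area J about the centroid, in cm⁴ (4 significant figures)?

Break the section into simple shapes (no overlaps), measuring from the bottom-left corner of the bounding box.
Outer rectangle: 18 × 24, A = 432 cm², y = 12 cm, Ī = 20 736 cm⁴.
Inner void (subtracted): 16.8 × 22.8, A = 383.04 cm², y = 12 cm, Ī = 16593.3 cm⁴.
By symmetry the centroid is at mid-height, ȳ = 12 cm.
All pieces are centred on the centroidal x-axis, so I = ΣĪ (holes subtracted) = 4142.71 cm⁴.
Repeating about the centroidal y-axis gives I_y = 2654.9 cm⁴.
Polar second moment: J = I_x + I_y = 6797.61 cm⁴.

J ≈ 6798 cm⁴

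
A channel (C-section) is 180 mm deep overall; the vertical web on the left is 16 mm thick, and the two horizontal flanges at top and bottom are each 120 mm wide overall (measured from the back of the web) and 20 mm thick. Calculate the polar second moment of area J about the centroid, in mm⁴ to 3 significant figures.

Decompose the section into non-overlapping parts with the origin at the bottom-left of its bounding rectangle.
Web: 16 × 180, A = 2 880 mm², y = 90 mm, Ī = 7 776 000 mm⁴.
Top flange (beyond web): 104 × 20, A = 2 080 mm², y = 170 mm, Ī = 69 333 mm⁴.
Bottom flange (beyond web): 104 × 20, A = 2 080 mm², y = 10 mm, Ī = 69 333 mm⁴.
By symmetry the centroid is at mid-height, ȳ = 90 mm.
Transfer each piece to the centroidal x-axis using Ī + A·d² with d = y − 90:
  web: d = 0 mm → contributes +7 776 000 mm⁴
  top flange (beyond web): d = 80 mm → contributes +13 381 333 mm⁴
  bottom flange (beyond web): d = -80 mm → contributes +13 381 333 mm⁴
Total I = 34 538 667 mm⁴.
For the y-axis: x̄ = 43.455 mm.
Repeating about the centroidal y-axis gives I_y = 9 937 532 mm⁴.
Polar second moment: J = I_x + I_y = 44 476 199 mm⁴.

J ≈ 4.45 × 10⁷ mm⁴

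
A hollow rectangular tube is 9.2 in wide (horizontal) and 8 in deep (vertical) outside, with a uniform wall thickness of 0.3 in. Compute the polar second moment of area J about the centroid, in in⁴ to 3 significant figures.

J ≈ 229 in⁴

Split into non-overlapping primitives; take the origin at the lower-left of the bounding box.
Outer rectangle: 9.2 × 8, A = 73.6 in², y = 4 in, Ī = 392.53 in⁴.
Inner void (subtracted): 8.6 × 7.4, A = 63.64 in², y = 4 in, Ī = 290.41 in⁴.
By symmetry the centroid is at mid-height, ȳ = 4 in.
All pieces are centred on the centroidal x-axis, so I = ΣĪ (holes subtracted) = 102.12 in⁴.
Repeating about the centroidal y-axis gives I_y = 126.89 in⁴.
Polar second moment: J = I_x + I_y = 229.01 in⁴.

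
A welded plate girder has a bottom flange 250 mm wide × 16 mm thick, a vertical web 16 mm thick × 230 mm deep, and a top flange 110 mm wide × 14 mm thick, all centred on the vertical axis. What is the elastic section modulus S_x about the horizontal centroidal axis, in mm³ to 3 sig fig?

Treat the section as a set of non-overlapping primitives; coordinates are from the bounding-box lower-left.
Bottom plate: 250 × 16, A = 4 000 mm², y = 8 mm, Ī = 85 333 mm⁴.
Web plate: 16 × 230, A = 3 680 mm², y = 131 mm, Ī = 16 222 667 mm⁴.
Top plate: 110 × 14, A = 1 540 mm², y = 253 mm, Ī = 25 153 mm⁴.
Centroid: ȳ = ΣA·y / ΣA = 98.015 mm.
Transfer each piece to the horizontal centroidal axis using Ī + A·d² with d = y − 98.015:
  bottom plate: d = -90.015 mm → contributes +32 496 267 mm⁴
  web plate: d = 32.985 mm → contributes +20 226 500 mm⁴
  top plate: d = 154.98 mm → contributes +37 016 405 mm⁴
Total I = 89 739 171 mm⁴.
Extreme fibre distance c = 161.98 mm; S = I/c = 553 997 mm³.

S_x ≈ 5.54 × 10⁵ mm³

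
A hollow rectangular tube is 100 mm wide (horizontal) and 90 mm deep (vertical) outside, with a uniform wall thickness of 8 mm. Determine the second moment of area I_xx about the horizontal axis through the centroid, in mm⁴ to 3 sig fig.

Treat the section as a set of non-overlapping primitives; coordinates are from the bounding-box lower-left.
Outer rectangle: 100 × 90, A = 9 000 mm², y = 45 mm, Ī = 6 075 000 mm⁴.
Inner void (subtracted): 84 × 74, A = 6 216 mm², y = 45 mm, Ī = 2 836 568 mm⁴.
By symmetry the centroid is at mid-height, ȳ = 45 mm.
All pieces are centred on the horizontal axis through the centroid, so I = ΣĪ (holes subtracted) = 3 238 432 mm⁴.

I_xx ≈ 3.24 × 10⁶ mm⁴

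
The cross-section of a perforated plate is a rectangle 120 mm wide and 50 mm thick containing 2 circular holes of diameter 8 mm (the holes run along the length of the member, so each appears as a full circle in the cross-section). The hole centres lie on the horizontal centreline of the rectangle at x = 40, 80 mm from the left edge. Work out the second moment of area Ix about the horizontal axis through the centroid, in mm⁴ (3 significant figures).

Ix ≈ 1.25 × 10⁶ mm⁴

Treat the section as a set of non-overlapping primitives; coordinates are from the bounding-box lower-left.
Plate: 120 × 50, A = 6 000 mm², y = 25 mm, Ī = 1 250 000 mm⁴.
Hole 1 (subtracted): ⌀8, A = 50.265 mm², y = 25 mm, Ī = 201.06 mm⁴.
Hole 2 (subtracted): ⌀8, A = 50.265 mm², y = 25 mm, Ī = 201.06 mm⁴.
By symmetry the centroid is at mid-height, ȳ = 25 mm.
All pieces are centred on the horizontal axis through the centroid, so I = ΣĪ (holes subtracted) = 1 249 598 mm⁴.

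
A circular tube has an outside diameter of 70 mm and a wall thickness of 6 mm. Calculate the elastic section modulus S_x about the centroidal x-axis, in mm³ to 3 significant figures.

S_x ≈ 1.78 × 10⁴ mm³

Break the section into simple shapes (no overlaps), measuring from the bottom-left corner of the bounding box.
Outer circle: ⌀70, A = 3848.5 mm², y = 35 mm, Ī = 1 178 588 mm⁴.
Bore (subtracted): ⌀58, A = 2642.1 mm², y = 35 mm, Ī = 555 497 mm⁴.
By symmetry the centroid is at mid-height, ȳ = 35 mm.
All pieces are centred on the centroidal x-axis, so I = ΣĪ (holes subtracted) = 623 091 mm⁴.
Extreme fibre distance c = 35 mm; S = I/c = 17 803 mm³.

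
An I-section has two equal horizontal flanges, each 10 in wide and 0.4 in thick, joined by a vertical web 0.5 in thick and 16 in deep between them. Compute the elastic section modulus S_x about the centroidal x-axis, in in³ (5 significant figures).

Decompose the section into non-overlapping parts with the origin at the bottom-left of its bounding rectangle.
Bottom flange: 10 × 0.4, A = 4 in², y = 0.2 in, Ī = 0.05333333 in⁴.
Web: 0.5 × 16, A = 8 in², y = 8.4 in, Ī = 170.6667 in⁴.
Top flange: 10 × 0.4, A = 4 in², y = 16.6 in, Ī = 0.05333333 in⁴.
By symmetry the centroid is at mid-height, ȳ = 8.4 in.
Transfer each piece to the centroidal x-axis using Ī + A·d² with d = y − 8.4:
  bottom flange: d = -8.2 in → contributes +269.0133 in⁴
  web: d = 0 in → contributes +170.6667 in⁴
  top flange: d = 8.2 in → contributes +269.0133 in⁴
Total I = 708.6933 in⁴.
Extreme fibre distance c = 8.4 in; S = I/c = 84.36825 in³.

S_x ≈ 84.368 in³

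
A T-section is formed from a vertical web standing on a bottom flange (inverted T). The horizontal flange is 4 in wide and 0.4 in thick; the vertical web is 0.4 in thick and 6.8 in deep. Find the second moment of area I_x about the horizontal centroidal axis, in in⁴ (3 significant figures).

Decompose the section into non-overlapping parts with the origin at the bottom-left of its bounding rectangle.
Flange: 4 × 0.4, A = 1.6 in², y = 0.2 in, Ī = 0.021333 in⁴.
Web: 0.4 × 6.8, A = 2.72 in², y = 3.8 in, Ī = 10.481 in⁴.
Centroid: ȳ = ΣA·y / ΣA = 2.4667 in.
Transfer each piece to the horizontal centroidal axis using Ī + A·d² with d = y − 2.4667:
  flange: d = -2.2667 in → contributes +8.2418 in⁴
  web: d = 1.3333 in → contributes +15.317 in⁴
Total I = 23.558 in⁴.

I_x ≈ 23.6 in⁴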